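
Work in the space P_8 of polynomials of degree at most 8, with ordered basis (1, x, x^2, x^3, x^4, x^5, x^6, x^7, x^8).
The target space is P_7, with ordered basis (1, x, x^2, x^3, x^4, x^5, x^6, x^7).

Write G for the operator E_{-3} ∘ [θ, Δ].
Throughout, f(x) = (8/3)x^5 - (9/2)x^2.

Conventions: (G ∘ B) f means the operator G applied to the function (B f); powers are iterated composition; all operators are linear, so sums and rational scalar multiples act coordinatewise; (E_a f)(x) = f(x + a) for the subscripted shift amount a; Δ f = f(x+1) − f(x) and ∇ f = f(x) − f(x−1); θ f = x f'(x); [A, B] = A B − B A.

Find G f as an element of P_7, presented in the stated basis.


the image equals g(x) = -(40/3)x^4 + (320/3)x^3 - 320x^2 + (1307/3)x - 694/3

Δ f = (40/3)x^4 + (80/3)x^3 + (80/3)x^2 + (13/3)x - 11/6
θ Δ f = (160/3)x^4 + 80x^3 + (160/3)x^2 + (13/3)x
θ f = (40/3)x^5 - 9x^2
Δ θ f = (200/3)x^4 + (400/3)x^3 + (400/3)x^2 + (146/3)x + 13/3
[θ, Δ] f = -(40/3)x^4 - (160/3)x^3 - 80x^2 - (133/3)x - 13/3
E_{-3} [θ, Δ] f = -(40/3)x^4 + (320/3)x^3 - 320x^2 + (1307/3)x - 694/3


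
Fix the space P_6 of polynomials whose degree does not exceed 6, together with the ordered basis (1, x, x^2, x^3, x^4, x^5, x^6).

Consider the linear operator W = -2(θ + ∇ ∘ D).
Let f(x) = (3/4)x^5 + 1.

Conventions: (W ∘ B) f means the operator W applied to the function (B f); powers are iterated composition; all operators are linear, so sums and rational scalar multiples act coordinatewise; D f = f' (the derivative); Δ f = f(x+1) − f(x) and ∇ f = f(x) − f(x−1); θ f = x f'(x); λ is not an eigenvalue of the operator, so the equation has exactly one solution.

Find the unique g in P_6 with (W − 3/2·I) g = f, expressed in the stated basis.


g(x) = -(3/46)x^5 + (8/23)x^3 - (180/253)x^2 - (72/161)x + 1660/759

write g with unknown coordinates in the stated basis and equate coefficients in (W − 3/2·I) g = f
solving from the highest basis element down gives g = -(3/46)x^5 + (8/23)x^3 - (180/253)x^2 - (72/161)x + 1660/759
check: W g = (15/23)x^5 + (12/23)x^3 - (270/253)x^2 - (108/161)x + 1083/253
so W g − 3/2·g = (3/4)x^5 + 1 = f ✓


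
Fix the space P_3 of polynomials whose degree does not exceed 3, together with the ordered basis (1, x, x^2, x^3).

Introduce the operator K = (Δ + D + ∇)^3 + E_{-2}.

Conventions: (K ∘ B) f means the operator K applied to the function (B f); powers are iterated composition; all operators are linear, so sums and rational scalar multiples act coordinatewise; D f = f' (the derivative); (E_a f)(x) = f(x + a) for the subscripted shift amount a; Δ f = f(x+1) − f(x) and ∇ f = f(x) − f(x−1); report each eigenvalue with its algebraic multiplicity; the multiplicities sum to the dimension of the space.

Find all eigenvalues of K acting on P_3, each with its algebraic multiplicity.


image of 1: 1
image of x: x - 2
image of x^2: x^2 - 4x + 4
image of x^3: x^3 - 6x^2 + 12x + 154
the matrix is upper triangular; its diagonal is (1, 1, 1, 1)
for a triangular matrix the eigenvalues are the diagonal entries, with algebraic multiplicity their repetition count

λ = 1 (multiplicity 4)


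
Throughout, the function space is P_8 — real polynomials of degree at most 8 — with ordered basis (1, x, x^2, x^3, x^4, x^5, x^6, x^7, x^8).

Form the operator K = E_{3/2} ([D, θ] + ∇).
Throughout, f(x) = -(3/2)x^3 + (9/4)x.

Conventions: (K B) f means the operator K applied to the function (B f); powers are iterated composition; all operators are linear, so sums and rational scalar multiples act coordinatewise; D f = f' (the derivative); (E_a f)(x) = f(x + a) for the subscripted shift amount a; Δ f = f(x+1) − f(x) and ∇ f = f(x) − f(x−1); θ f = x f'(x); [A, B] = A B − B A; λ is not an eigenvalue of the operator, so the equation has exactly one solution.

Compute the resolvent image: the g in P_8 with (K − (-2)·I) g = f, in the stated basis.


the result is g(x) = -(3/4)x^3 + (9/4)x^2 + (9/4)x - 33/8

write g with unknown coordinates in the stated basis and equate coefficients in (K − (-2)·I) g = f
solving from the highest basis element down gives g = -(3/4)x^3 + (9/4)x^2 + (9/4)x - 33/8
check: K g = -(9/2)x^2 - (9/4)x + 33/4
so K g − (-2)·g = -(3/2)x^3 + (9/4)x = f ✓


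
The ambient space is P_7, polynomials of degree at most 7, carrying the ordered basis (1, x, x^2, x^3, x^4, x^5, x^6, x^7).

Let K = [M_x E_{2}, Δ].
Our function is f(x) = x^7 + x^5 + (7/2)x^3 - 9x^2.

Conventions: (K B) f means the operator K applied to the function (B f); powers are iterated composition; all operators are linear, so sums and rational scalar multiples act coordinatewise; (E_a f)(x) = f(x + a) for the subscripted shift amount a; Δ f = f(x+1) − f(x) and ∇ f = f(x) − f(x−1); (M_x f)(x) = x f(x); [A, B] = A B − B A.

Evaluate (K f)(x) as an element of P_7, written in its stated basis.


Δ f = 7x^6 + 21x^5 + 40x^4 + 45x^3 + (83/2)x^2 + (9/2)x - 7/2
E_{2} Δ f = 7x^6 + 105x^5 + 670x^4 + 2325x^3 + (9263/2)x^2 + (10029/2)x + 4583/2
M_x E_{2} Δ f = 7x^7 + 105x^6 + 670x^5 + 2325x^4 + (9263/2)x^3 + (10029/2)x^2 + (4583/2)x
E_{2} f = x^7 + 14x^6 + 85x^5 + 290x^4 + (1207/2)x^3 + 764x^2 + 534x + 152
M_x E_{2} f = x^8 + 14x^7 + 85x^6 + 290x^5 + (1207/2)x^4 + 764x^3 + 534x^2 + 152x
Δ (M_x E_{2}) f = 8x^7 + 126x^6 + 860x^5 + 3285x^4 + 7560x^3 + 10410x^2 + 7840x + 4887/2
[M_x E_{2}, Δ] f = -x^7 - 21x^6 - 190x^5 - 960x^4 - (5857/2)x^3 - (10791/2)x^2 - (11097/2)x - 4887/2

the result is g(x) = -x^7 - 21x^6 - 190x^5 - 960x^4 - (5857/2)x^3 - (10791/2)x^2 - (11097/2)x - 4887/2


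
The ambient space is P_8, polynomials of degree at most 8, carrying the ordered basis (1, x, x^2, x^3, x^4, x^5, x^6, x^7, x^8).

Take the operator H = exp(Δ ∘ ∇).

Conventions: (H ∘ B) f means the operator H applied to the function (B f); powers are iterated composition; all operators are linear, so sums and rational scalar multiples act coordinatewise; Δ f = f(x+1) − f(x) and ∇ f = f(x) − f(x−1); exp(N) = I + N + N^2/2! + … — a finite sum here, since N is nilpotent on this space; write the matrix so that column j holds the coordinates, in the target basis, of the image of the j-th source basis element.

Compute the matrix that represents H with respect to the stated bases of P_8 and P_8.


the matrix is [[1, 0, 2, 0, 14, 0, 182, 0, 3614]; [0, 1, 0, 6, 0, 70, 0, 1274, 0]; [0, 0, 1, 0, 12, 0, 210, 0, 5096]; [0, 0, 0, 1, 0, 20, 0, 490, 0]; [0, 0, 0, 0, 1, 0, 30, 0, 980]; [0, 0, 0, 0, 0, 1, 0, 42, 0]; [0, 0, 0, 0, 0, 0, 1, 0, 56]; [0, 0, 0, 0, 0, 0, 0, 1, 0]; [0, 0, 0, 0, 0, 0, 0, 0, 1]] (rows listed top to bottom)

image of 1: 1
image of x: x
image of x^2: x^2 + 2
image of x^3: x^3 + 6x
image of x^4: x^4 + 12x^2 + 14
image of x^5: x^5 + 20x^3 + 70x
image of x^6: x^6 + 30x^4 + 210x^2 + 182
image of x^7: x^7 + 42x^5 + 490x^3 + 1274x
image of x^8: x^8 + 56x^6 + 980x^4 + 5096x^2 + 3614
each image's coordinates form column j of the matrix


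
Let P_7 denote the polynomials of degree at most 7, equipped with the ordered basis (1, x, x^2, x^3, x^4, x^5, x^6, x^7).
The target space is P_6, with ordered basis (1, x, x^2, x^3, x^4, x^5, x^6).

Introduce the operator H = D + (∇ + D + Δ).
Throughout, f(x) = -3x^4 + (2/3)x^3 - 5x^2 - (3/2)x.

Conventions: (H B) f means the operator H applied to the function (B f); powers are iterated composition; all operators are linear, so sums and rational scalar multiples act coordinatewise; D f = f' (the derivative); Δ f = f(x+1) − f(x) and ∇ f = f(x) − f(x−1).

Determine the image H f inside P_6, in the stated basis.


D f = -12x^3 + 2x^2 - 10x - 3/2
∇ f = -12x^3 + 20x^2 - 24x + 43/6
D f = -12x^3 + 2x^2 - 10x - 3/2
Δ f = -12x^3 - 16x^2 - 20x - 53/6
(∇ + D + Δ) f = -36x^3 + 6x^2 - 54x - 19/6
(D + (∇ + D + Δ)) f = -48x^3 + 8x^2 - 64x - 14/3

g(x) = -48x^3 + 8x^2 - 64x - 14/3


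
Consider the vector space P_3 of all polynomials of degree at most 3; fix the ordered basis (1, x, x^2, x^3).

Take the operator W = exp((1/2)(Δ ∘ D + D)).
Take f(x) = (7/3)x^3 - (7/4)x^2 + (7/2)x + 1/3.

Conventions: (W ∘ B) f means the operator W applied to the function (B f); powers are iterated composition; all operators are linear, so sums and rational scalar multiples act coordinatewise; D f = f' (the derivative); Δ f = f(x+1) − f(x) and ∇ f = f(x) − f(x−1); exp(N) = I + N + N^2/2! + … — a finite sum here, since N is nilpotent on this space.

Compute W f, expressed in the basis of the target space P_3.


the result is g(x) = (7/3)x^3 + (7/4)x^2 + (21/2)x + 115/16

order-1 term: (7/2)x^2 + (21/4)x + 7/2
order-2 term: (7/4)x + 49/16
order-3 term: 7/24
the series for exp((1/2)(Δ ∘ D + D)) f terminates at order 3
exp((1/2)(Δ ∘ D + D)) f = (7/3)x^3 + (7/4)x^2 + (21/2)x + 115/16


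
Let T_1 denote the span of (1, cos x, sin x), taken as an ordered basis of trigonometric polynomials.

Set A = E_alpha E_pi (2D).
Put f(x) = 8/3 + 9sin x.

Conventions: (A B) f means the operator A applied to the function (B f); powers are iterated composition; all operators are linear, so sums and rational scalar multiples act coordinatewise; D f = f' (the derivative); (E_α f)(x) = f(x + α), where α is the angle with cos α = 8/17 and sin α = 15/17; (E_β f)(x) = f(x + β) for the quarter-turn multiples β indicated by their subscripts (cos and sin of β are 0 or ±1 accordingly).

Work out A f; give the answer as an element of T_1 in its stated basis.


D f = 9cos x
(2D) f = 18cos x
E_pi (2D) f = -18cos x
E_alpha E_pi (2D) f = -(144/17)cos x + (270/17)sin x

the result is g(x) = -(144/17)cos x + (270/17)sin x


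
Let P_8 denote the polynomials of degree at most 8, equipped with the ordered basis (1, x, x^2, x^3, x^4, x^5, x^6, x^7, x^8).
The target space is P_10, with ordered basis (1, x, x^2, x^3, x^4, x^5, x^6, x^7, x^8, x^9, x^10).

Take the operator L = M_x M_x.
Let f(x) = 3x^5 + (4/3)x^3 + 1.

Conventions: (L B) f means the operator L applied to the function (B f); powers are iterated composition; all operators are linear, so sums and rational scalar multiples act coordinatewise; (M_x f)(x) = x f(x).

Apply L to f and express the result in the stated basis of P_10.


M_x f = 3x^6 + (4/3)x^4 + x
M_x M_x f = 3x^7 + (4/3)x^5 + x^2

g(x) = 3x^7 + (4/3)x^5 + x^2


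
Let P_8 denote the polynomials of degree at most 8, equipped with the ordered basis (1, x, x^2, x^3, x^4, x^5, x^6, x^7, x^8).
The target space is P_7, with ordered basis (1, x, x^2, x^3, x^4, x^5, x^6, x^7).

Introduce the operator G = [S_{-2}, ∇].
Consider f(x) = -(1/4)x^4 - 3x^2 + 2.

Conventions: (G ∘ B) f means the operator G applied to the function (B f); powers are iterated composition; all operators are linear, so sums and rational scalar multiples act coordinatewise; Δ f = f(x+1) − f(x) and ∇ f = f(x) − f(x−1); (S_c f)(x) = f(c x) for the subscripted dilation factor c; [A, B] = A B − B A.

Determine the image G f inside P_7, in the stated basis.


∇ f = -x^3 + (3/2)x^2 - 7x + 13/4
S_{-2} ∇ f = 8x^3 + 6x^2 + 14x + 13/4
S_{-2} f = -4x^4 - 12x^2 + 2
∇ S_{-2} f = -16x^3 + 24x^2 - 40x + 16
[S_{-2}, ∇] f = 24x^3 - 18x^2 + 54x - 51/4

the result is g(x) = 24x^3 - 18x^2 + 54x - 51/4


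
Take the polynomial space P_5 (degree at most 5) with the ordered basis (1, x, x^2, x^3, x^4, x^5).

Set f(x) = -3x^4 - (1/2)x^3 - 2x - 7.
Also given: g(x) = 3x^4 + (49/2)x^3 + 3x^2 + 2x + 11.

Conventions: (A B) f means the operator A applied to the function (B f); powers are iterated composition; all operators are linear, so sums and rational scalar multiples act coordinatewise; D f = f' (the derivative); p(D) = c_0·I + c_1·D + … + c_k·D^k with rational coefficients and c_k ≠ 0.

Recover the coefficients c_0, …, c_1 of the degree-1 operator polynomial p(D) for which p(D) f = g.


D^0 f = -3x^4 - (1/2)x^3 - 2x - 7
D^1 f = -12x^3 - (3/2)x^2 - 2
matching coefficients of g against c_0 f + c_1 Df + … from the top degree down determines the c_i
solution: c_0 = -1, c_1 = -2

p(D) = -I − 2·D, i.e. c_0 = -1, c_1 = -2


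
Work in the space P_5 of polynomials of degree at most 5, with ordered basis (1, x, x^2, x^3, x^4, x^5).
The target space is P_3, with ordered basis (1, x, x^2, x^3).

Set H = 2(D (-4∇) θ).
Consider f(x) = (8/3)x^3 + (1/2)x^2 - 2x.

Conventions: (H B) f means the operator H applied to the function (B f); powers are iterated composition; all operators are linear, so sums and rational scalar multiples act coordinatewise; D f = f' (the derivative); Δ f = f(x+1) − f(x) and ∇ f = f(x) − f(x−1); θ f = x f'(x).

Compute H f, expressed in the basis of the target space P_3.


the result is g(x) = -384x + 176

θ f = 8x^3 + x^2 - 2x
∇ θ f = 24x^2 - 22x + 5
(-4∇) θ f = -96x^2 + 88x - 20
D (-4∇) θ f = -192x + 88
(2(D (-4∇) θ)) f = -384x + 176


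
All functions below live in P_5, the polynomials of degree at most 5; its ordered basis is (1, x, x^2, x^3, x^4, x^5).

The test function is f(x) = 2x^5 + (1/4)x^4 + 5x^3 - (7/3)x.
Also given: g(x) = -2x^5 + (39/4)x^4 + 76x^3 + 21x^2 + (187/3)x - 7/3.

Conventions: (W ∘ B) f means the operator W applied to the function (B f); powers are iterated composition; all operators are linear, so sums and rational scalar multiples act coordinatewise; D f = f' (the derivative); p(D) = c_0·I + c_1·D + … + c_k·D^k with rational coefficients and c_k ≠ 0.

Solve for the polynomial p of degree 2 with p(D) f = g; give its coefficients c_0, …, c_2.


c_0 = -1, c_1 = 1, c_2 = 2

D^0 f = 2x^5 + (1/4)x^4 + 5x^3 - (7/3)x
D^1 f = 10x^4 + x^3 + 15x^2 - 7/3
D^2 f = 40x^3 + 3x^2 + 30x
matching coefficients of g against c_0 f + c_1 Df + … from the top degree down determines the c_i
solution: c_0 = -1, c_1 = 1, c_2 = 2


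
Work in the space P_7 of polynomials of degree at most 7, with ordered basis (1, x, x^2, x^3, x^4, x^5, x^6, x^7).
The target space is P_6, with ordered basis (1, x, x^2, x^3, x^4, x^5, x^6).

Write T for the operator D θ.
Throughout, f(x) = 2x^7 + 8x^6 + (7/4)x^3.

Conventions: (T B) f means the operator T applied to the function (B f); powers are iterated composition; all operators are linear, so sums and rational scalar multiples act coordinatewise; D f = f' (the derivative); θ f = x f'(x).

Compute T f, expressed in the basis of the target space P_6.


the image equals g(x) = 98x^6 + 288x^5 + (63/4)x^2

θ f = 14x^7 + 48x^6 + (21/4)x^3
D θ f = 98x^6 + 288x^5 + (63/4)x^2


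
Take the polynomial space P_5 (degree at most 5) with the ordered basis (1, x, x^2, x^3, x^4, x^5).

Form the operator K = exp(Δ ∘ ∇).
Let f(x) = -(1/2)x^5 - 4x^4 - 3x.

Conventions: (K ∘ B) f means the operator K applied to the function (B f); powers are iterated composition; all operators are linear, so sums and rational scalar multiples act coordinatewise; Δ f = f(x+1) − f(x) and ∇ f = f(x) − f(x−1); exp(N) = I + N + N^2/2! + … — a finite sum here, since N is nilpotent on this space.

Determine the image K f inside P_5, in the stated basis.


order-1 term: -10x^3 - 48x^2 - 5x - 8
order-2 term: -30x - 48
the series for exp(Δ ∘ ∇) f terminates at order 2
exp(Δ ∘ ∇) f = -(1/2)x^5 - 4x^4 - 10x^3 - 48x^2 - 38x - 56

the image equals g(x) = -(1/2)x^5 - 4x^4 - 10x^3 - 48x^2 - 38x - 56


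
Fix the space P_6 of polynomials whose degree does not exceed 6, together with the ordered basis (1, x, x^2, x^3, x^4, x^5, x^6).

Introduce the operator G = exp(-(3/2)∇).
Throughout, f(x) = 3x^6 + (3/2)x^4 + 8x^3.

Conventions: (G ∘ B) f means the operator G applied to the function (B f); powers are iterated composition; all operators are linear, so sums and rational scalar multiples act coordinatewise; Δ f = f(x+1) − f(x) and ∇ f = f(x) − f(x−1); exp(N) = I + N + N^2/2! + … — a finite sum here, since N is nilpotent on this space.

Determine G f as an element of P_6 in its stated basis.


the result is g(x) = 3x^6 - 27x^5 + (681/4)x^4 - (1397/2)x^3 + (30609/16)x^2 - (50895/16)x + 157371/64

order-1 term: -27x^5 + (135/2)x^4 - 99x^3 + 45x^2 - 21/4
order-2 term: (405/4)x^4 - 405x^3 + 729x^2 - 594x + 1431/8
order-3 term: -(405/2)x^3 + (3645/4)x^2 - 1539x + 7317/8
order-4 term: (3645/16)x^2 - (3645/4)x + 31833/32
order-5 term: -(2187/16)x + 10935/32
order-6 term: 2187/64
the series for exp(-(3/2)∇) f terminates at order 6
exp(-(3/2)∇) f = 3x^6 - 27x^5 + (681/4)x^4 - (1397/2)x^3 + (30609/16)x^2 - (50895/16)x + 157371/64


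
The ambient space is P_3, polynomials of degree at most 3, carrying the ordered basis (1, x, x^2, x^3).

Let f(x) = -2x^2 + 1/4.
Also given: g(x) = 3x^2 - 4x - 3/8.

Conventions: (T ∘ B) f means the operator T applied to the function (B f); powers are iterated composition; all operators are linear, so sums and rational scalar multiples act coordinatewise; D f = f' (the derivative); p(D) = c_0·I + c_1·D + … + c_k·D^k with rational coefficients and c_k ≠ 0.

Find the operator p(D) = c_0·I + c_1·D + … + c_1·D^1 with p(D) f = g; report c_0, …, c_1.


c_0 = -3/2, c_1 = 1

D^0 f = -2x^2 + 1/4
D^1 f = -4x
matching coefficients of g against c_0 f + c_1 Df + … from the top degree down determines the c_i
solution: c_0 = -3/2, c_1 = 1


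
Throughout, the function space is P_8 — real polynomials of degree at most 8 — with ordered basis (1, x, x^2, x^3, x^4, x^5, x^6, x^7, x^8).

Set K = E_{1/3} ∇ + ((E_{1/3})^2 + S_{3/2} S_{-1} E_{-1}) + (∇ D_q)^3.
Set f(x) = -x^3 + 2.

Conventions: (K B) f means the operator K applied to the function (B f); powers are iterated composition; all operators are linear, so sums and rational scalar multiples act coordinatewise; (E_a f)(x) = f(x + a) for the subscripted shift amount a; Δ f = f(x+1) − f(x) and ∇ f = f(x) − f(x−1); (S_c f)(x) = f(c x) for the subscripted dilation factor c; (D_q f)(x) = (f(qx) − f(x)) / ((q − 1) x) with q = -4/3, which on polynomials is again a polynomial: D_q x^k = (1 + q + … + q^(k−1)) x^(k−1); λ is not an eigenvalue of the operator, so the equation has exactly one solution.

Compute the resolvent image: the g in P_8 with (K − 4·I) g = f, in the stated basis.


the image equals g(x) = (8/51)x^3 - (56/153)x^2 - (2728/4131)x - 18001/12393

write g with unknown coordinates in the stated basis and equate coefficients in (K − 4·I) g = f
solving from the highest basis element down gives g = (8/51)x^3 - (56/153)x^2 - (2728/4131)x - 18001/12393
check: K g = -(19/51)x^3 - (224/153)x^2 - (10912/4131)x - 47218/12393
so K g − 4·g = -x^3 + 2 = f ✓


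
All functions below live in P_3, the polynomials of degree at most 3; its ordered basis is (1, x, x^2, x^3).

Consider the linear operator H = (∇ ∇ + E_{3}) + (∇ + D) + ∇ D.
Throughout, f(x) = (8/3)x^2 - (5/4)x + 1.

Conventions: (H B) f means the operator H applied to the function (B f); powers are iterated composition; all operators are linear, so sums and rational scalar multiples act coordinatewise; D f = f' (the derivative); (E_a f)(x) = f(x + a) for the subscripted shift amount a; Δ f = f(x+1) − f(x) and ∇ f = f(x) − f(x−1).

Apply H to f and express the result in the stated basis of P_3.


the image equals g(x) = (8/3)x^2 + (305/12)x + 107/4

∇ f = (16/3)x - 47/12
∇ ∇ f = 16/3
E_{3} f = (8/3)x^2 + (59/4)x + 85/4
(∇ ∇ + E_{3}) f = (8/3)x^2 + (59/4)x + 319/12
∇ f = (16/3)x - 47/12
D f = (16/3)x - 5/4
(∇ + D) f = (32/3)x - 31/6
D f = (16/3)x - 5/4
∇ D f = 16/3
((∇ ∇ + E_{3}) + (∇ + D) + ∇ D) f = (8/3)x^2 + (305/12)x + 107/4


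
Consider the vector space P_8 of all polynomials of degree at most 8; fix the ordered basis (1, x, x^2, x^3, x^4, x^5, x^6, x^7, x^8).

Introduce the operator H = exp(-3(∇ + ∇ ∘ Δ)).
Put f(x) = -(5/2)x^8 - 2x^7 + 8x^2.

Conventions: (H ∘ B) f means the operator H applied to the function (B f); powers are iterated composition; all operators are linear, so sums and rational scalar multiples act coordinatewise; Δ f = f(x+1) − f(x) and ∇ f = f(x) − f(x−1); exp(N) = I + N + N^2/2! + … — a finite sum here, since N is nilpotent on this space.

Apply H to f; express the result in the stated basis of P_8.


order-1 term: 60x^7 + 252x^6 + 546x^5 + 735x^4 + 630x^3 + 336x^2 + 54x - 21/2
order-2 term: -630x^6 - 4158x^5 - 12915x^4 - 23310x^3 - 25200x^2 - 15246x - 7839/2
order-3 term: 3780x^5 + 30240x^4 + 105840x^3 + 198450x^2 + 196560x + 81459
order-4 term: -14175x^4 - 119070x^3 - 402570x^2 - 640710x - 802305/2
order-5 term: 34020x^3 + 265356x^2 + 731430x + 705915
order-6 term: -51030x^2 - 316386x - 515403
order-7 term: 43740x + 157464
order-8 term: -32805/2
the series for exp(-3(∇ + ∇ ∘ Δ)) f terminates at order 8
exp(-3(∇ + ∇ ∘ Δ)) f = -(5/2)x^8 + 58x^7 - 378x^6 + 168x^5 + 3885x^4 - 1890x^3 - 14650x^2 - 558x + 7950

the image equals g(x) = -(5/2)x^8 + 58x^7 - 378x^6 + 168x^5 + 3885x^4 - 1890x^3 - 14650x^2 - 558x + 7950


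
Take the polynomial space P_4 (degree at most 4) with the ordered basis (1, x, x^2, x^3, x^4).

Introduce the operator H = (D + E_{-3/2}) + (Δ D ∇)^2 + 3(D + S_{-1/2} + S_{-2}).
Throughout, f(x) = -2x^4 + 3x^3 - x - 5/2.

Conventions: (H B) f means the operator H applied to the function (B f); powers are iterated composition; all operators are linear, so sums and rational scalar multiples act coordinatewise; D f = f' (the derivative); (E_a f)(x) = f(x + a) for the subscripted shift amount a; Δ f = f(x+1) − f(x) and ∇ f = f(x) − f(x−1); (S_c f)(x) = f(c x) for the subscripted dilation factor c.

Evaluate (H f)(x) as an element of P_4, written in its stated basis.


D f = -8x^3 + 9x^2 - 1
E_{-3/2} f = -2x^4 + 15x^3 - (81/2)x^2 + (185/4)x - 85/4
(D + E_{-3/2}) f = -2x^4 + 7x^3 - (63/2)x^2 + (185/4)x - 89/4
∇ f = -8x^3 + 21x^2 - 17x + 4
D ∇ f = -24x^2 + 42x - 17
Δ D ∇ f = -48x + 18
∇ (Δ D ∇) f = -48
D ∇ (Δ D ∇) f = 0
Δ D ∇ (Δ D ∇) f = 0
D f = -8x^3 + 9x^2 - 1
S_{-1/2} f = -(1/8)x^4 - (3/8)x^3 + (1/2)x - 5/2
S_{-2} f = -32x^4 - 24x^3 + 2x - 5/2
(D + S_{-1/2} + S_{-2}) f = -(257/8)x^4 - (259/8)x^3 + 9x^2 + (5/2)x - 6
(3(D + S_{-1/2} + S_{-2})) f = -(771/8)x^4 - (777/8)x^3 + 27x^2 + (15/2)x - 18
((D + E_{-3/2}) + (Δ D ∇)^2 + 3(D + S_{-1/2} + S_{-2})) f = -(787/8)x^4 - (721/8)x^3 - (9/2)x^2 + (215/4)x - 161/4

the result is g(x) = -(787/8)x^4 - (721/8)x^3 - (9/2)x^2 + (215/4)x - 161/4


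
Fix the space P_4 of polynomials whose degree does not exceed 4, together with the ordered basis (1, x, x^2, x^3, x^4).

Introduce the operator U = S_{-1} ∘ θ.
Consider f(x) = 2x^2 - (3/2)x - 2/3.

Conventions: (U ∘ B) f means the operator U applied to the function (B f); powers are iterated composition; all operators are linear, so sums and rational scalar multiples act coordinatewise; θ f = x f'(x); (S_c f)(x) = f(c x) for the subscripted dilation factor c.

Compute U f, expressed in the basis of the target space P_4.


the image equals g(x) = 4x^2 + (3/2)x

θ f = 4x^2 - (3/2)x
S_{-1} θ f = 4x^2 + (3/2)x


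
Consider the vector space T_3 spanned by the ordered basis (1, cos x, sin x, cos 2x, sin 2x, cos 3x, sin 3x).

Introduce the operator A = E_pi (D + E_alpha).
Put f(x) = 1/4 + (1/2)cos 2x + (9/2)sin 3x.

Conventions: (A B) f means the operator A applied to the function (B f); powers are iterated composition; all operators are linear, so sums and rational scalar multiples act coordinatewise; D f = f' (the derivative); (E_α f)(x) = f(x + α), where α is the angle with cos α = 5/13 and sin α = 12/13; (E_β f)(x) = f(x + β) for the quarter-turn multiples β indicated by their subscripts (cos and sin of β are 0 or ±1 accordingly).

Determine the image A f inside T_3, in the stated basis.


g(x) = 1/4 - (119/338)cos 2x - (229/169)sin 2x - (51867/4394)cos 3x + (18315/4394)sin 3x

D f = -sin 2x + (27/2)cos 3x
E_alpha f = 1/4 - (119/338)cos 2x - (60/169)sin 2x - (3726/2197)cos 3x - (18315/4394)sin 3x
(D + E_alpha) f = 1/4 - (119/338)cos 2x - (229/169)sin 2x + (51867/4394)cos 3x - (18315/4394)sin 3x
E_pi (D + E_alpha) f = 1/4 - (119/338)cos 2x - (229/169)sin 2x - (51867/4394)cos 3x + (18315/4394)sin 3x


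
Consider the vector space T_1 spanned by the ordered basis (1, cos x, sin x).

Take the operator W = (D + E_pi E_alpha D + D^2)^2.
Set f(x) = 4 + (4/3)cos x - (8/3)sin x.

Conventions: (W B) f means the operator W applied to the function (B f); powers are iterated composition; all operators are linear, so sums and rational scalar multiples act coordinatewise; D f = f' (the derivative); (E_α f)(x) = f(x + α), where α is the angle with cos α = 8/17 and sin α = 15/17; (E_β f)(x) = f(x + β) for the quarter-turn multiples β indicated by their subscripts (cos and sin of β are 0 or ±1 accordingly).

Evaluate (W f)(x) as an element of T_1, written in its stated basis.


D f = -(8/3)cos x - (4/3)sin x
D f = -(8/3)cos x - (4/3)sin x
E_alpha D f = -(124/51)cos x + (88/51)sin x
E_pi E_alpha D f = (124/51)cos x - (88/51)sin x
D f = -(8/3)cos x - (4/3)sin x
D D f = -(4/3)cos x + (8/3)sin x
(D + E_pi E_alpha D + D^2) f = -(80/51)cos x - (20/51)sin x
D (D + E_pi E_alpha D + D^2) f = -(20/51)cos x + (80/51)sin x
D (D + E_pi E_alpha D + D^2) f = -(20/51)cos x + (80/51)sin x
E_alpha D (D + E_pi E_alpha D + D^2) f = (1040/867)cos x + (940/867)sin x
E_pi E_alpha D (D + E_pi E_alpha D + D^2) f = -(1040/867)cos x - (940/867)sin x
D (D + E_pi E_alpha D + D^2) f = -(20/51)cos x + (80/51)sin x
D D (D + E_pi E_alpha D + D^2) f = (80/51)cos x + (20/51)sin x
(D + E_pi E_alpha D + D^2) (D + E_pi E_alpha D + D^2) f = -(20/867)cos x + (760/867)sin x

the image equals g(x) = -(20/867)cos x + (760/867)sin x


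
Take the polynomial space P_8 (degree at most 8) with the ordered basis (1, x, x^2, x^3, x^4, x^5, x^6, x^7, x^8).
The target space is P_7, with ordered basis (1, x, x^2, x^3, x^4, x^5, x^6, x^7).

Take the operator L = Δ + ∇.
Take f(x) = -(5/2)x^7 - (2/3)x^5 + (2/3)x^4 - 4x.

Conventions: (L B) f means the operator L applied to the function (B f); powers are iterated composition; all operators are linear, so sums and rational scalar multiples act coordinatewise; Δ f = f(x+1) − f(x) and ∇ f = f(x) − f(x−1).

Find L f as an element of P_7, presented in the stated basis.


Δ f = -(35/2)x^6 - (105/2)x^5 - (545/6)x^4 - (183/2)x^3 - (331/6)x^2 - (109/6)x - 13/2
∇ f = -(35/2)x^6 + (105/2)x^5 - (545/6)x^4 + (581/6)x^3 - (379/6)x^2 + (47/2)x - 47/6
(Δ + ∇) f = -35x^6 - (545/3)x^4 + (16/3)x^3 - (355/3)x^2 + (16/3)x - 43/3

the result is g(x) = -35x^6 - (545/3)x^4 + (16/3)x^3 - (355/3)x^2 + (16/3)x - 43/3


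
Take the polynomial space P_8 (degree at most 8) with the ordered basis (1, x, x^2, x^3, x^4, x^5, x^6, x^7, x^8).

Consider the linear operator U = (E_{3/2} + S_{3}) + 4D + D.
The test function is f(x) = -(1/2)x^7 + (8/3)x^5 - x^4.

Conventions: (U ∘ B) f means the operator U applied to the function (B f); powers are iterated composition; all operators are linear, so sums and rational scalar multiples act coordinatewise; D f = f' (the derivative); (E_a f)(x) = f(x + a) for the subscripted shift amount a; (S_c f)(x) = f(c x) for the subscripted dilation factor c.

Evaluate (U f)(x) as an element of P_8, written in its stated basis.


E_{3/2} f = -(1/2)x^7 - (21/4)x^6 - (503/24)x^5 - (641/16)x^4 - (1107/32)x^3 - (207/64)x^2 + (1809/128)x + 1701/256
S_{3} f = -(2187/2)x^7 + 648x^5 - 81x^4
(E_{3/2} + S_{3}) f = -1094x^7 - (21/4)x^6 + (15049/24)x^5 - (1937/16)x^4 - (1107/32)x^3 - (207/64)x^2 + (1809/128)x + 1701/256
D f = -(7/2)x^6 + (40/3)x^4 - 4x^3
(4D) f = -14x^6 + (160/3)x^4 - 16x^3
D f = -(7/2)x^6 + (40/3)x^4 - 4x^3
((E_{3/2} + S_{3}) + 4D + D) f = -1094x^7 - (91/4)x^6 + (15049/24)x^5 - (2611/48)x^4 - (1747/32)x^3 - (207/64)x^2 + (1809/128)x + 1701/256

g(x) = -1094x^7 - (91/4)x^6 + (15049/24)x^5 - (2611/48)x^4 - (1747/32)x^3 - (207/64)x^2 + (1809/128)x + 1701/256


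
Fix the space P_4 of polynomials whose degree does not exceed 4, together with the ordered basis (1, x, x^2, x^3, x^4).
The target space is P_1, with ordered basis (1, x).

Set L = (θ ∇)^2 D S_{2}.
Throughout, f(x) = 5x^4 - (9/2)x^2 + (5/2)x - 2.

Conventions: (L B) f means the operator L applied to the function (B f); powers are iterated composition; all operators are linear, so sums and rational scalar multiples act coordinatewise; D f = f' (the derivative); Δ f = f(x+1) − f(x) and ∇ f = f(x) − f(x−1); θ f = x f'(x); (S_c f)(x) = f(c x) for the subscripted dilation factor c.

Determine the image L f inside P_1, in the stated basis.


S_{2} f = 80x^4 - 18x^2 + 5x - 2
D S_{2} f = 320x^3 - 36x + 5
∇ (D S_{2}) f = 960x^2 - 960x + 284
θ ∇ (D S_{2}) f = 1920x^2 - 960x
∇ (θ ∇) (D S_{2}) f = 3840x - 2880
θ ∇ (θ ∇) (D S_{2}) f = 3840x

g(x) = 3840x


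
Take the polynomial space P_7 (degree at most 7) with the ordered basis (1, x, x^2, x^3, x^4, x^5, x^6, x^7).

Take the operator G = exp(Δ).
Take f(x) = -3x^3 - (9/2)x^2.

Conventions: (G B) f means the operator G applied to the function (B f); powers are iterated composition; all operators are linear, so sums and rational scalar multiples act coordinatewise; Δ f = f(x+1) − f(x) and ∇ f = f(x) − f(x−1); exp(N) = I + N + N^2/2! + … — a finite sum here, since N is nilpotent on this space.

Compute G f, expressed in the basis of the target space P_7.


g(x) = -3x^3 - (27/2)x^2 - 27x - 24

order-1 term: -9x^2 - 18x - 15/2
order-2 term: -9x - 27/2
order-3 term: -3
the series for exp(Δ) f terminates at order 3
exp(Δ) f = -3x^3 - (27/2)x^2 - 27x - 24


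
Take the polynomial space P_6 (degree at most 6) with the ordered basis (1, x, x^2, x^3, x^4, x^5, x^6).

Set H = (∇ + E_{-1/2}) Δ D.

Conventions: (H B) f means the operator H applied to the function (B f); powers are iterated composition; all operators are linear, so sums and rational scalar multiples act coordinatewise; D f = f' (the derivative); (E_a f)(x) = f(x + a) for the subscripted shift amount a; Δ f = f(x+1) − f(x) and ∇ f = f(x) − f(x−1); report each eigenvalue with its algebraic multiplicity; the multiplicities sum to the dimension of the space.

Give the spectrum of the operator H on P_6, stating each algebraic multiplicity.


image of 1: 0
image of x: 0
image of x^2: 2
image of x^3: 6x + 6
image of x^4: 12x^2 + 24x + 1
image of x^5: 20x^3 + 60x^2 + 5x + 10
image of x^6: 30x^4 + 120x^3 + 15x^2 + 60x + 3/8
the matrix is upper triangular; its diagonal is (0, 0, 0, 0, 0, 0, 0)
for a triangular matrix the eigenvalues are the diagonal entries, with algebraic multiplicity their repetition count

λ = 0 (multiplicity 7)


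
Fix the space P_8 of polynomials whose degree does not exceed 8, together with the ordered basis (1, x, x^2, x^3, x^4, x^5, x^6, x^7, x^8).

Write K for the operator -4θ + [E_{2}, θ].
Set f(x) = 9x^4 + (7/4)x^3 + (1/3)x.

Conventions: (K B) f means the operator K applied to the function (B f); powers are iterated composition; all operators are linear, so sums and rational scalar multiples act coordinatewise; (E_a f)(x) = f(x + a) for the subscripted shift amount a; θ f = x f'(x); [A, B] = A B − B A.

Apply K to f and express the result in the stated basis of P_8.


the result is g(x) = -144x^4 + 51x^3 + (885/2)x^2 + (2714/3)x + 1856/3

θ f = 36x^4 + (21/4)x^3 + (1/3)x
(-4θ) f = -144x^4 - 21x^3 - (4/3)x
θ f = 36x^4 + (21/4)x^3 + (1/3)x
E_{2} θ f = 36x^4 + (1173/4)x^3 + (1791/2)x^2 + (3646/3)x + 1856/3
E_{2} f = 9x^4 + (295/4)x^3 + (453/2)x^2 + (928/3)x + 476/3
θ E_{2} f = 36x^4 + (885/4)x^3 + 453x^2 + (928/3)x
[E_{2}, θ] f = 72x^3 + (885/2)x^2 + 906x + 1856/3
(-4θ + [E_{2}, θ]) f = -144x^4 + 51x^3 + (885/2)x^2 + (2714/3)x + 1856/3


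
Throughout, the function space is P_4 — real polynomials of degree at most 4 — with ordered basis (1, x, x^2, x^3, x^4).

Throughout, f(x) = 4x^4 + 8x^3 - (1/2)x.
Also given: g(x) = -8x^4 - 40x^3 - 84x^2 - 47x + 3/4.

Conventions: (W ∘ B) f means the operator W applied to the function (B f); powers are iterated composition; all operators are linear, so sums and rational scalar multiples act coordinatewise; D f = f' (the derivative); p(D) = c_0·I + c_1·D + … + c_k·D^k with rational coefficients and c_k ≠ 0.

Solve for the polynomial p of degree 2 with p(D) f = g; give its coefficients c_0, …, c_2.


D^0 f = 4x^4 + 8x^3 - (1/2)x
D^1 f = 16x^3 + 24x^2 - 1/2
D^2 f = 48x^2 + 48x
matching coefficients of g against c_0 f + c_1 Df + … from the top degree down determines the c_i
solution: c_0 = -2, c_1 = -3/2, c_2 = -1

p(D) = -2·I − (3/2)·D − D^2, i.e. c_0 = -2, c_1 = -3/2, c_2 = -1


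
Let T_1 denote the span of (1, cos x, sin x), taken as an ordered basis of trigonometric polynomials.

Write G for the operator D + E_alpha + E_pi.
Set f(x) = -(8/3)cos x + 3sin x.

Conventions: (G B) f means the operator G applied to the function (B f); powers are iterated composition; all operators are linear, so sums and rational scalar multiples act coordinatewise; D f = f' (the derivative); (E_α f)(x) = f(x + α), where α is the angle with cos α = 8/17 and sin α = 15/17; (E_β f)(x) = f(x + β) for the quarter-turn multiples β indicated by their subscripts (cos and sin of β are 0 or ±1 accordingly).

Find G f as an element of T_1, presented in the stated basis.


D f = 3cos x + (8/3)sin x
E_alpha f = (71/51)cos x + (64/17)sin x
E_pi f = (8/3)cos x - 3sin x
(D + E_alpha + E_pi) f = (120/17)cos x + (175/51)sin x

the image equals g(x) = (120/17)cos x + (175/51)sin x


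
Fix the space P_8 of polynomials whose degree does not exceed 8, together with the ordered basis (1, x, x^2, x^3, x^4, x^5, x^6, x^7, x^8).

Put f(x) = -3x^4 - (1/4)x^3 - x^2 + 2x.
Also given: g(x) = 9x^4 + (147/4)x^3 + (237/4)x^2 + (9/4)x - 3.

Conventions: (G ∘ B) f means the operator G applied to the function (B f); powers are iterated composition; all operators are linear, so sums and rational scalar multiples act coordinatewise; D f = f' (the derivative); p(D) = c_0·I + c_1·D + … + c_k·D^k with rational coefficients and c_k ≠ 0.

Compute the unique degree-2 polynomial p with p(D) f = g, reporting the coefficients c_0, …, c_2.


D^0 f = -3x^4 - (1/4)x^3 - x^2 + 2x
D^1 f = -12x^3 - (3/4)x^2 - 2x + 2
D^2 f = -36x^2 - (3/2)x - 2
matching coefficients of g against c_0 f + c_1 Df + … from the top degree down determines the c_i
solution: c_0 = -3, c_1 = -3, c_2 = -3/2

p(D) = -3·I − 3·D − (3/2)·D^2, i.e. c_0 = -3, c_1 = -3, c_2 = -3/2


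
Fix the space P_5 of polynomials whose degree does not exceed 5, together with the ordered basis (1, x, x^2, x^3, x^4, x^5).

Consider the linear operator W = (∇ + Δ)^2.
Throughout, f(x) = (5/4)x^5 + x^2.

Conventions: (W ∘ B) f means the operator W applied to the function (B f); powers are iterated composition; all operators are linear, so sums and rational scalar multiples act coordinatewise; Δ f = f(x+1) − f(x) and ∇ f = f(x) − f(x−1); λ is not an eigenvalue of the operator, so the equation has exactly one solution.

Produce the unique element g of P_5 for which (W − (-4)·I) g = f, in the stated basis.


write g with unknown coordinates in the stated basis and equate coefficients in (W − (-4)·I) g = f
solving from the highest basis element down gives g = (5/16)x^5 - (25/4)x^3 + (1/4)x^2 + 25x - 1/2
check: W g = 25x^3 - 100x + 2
so W g − (-4)·g = (5/4)x^5 + x^2 = f ✓

g(x) = (5/16)x^5 - (25/4)x^3 + (1/4)x^2 + 25x - 1/2


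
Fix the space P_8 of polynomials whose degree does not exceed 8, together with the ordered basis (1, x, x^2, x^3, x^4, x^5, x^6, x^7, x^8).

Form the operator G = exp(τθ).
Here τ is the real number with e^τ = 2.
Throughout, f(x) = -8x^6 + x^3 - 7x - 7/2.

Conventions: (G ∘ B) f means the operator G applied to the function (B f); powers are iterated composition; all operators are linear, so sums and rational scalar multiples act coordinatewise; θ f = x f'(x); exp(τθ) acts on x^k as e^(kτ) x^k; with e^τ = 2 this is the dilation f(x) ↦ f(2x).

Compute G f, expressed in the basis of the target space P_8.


exp(τθ) x^k = e^(kτ) x^k; with e^τ = 2 this sends x^k to 2^k x^k
x ↦ 2 x
x^3 ↦ 8 x^3
x^6 ↦ 64 x^6
applying this coordinatewise to f: exp(τθ) f = -512x^6 + 8x^3 - 14x - 7/2

the image equals g(x) = -512x^6 + 8x^3 - 14x - 7/2


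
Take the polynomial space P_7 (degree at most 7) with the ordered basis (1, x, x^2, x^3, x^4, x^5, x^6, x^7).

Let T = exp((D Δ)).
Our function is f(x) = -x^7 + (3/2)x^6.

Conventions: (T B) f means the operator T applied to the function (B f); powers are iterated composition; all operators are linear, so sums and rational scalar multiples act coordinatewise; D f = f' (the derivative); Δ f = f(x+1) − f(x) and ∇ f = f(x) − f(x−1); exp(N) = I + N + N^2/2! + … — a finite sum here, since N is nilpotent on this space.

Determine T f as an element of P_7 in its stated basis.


the result is g(x) = -x^7 + (3/2)x^6 - 42x^5 - 60x^4 - 470x^3 - 1005x^2 - 1767x - 1393

order-1 term: -42x^5 - 60x^4 - 50x^3 - 15x^2 + 3x + 2
order-2 term: -420x^3 - 990x^2 - 930x - 315
order-3 term: -840x - 1080
the series for exp((D Δ)) f terminates at order 3
exp((D Δ)) f = -x^7 + (3/2)x^6 - 42x^5 - 60x^4 - 470x^3 - 1005x^2 - 1767x - 1393


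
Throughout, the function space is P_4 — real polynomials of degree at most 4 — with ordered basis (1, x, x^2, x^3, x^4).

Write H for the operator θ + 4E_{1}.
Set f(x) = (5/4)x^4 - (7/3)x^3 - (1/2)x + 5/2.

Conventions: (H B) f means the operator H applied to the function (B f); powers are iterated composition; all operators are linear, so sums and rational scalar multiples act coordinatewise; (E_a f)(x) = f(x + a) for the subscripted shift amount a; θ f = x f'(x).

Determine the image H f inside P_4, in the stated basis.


θ f = 5x^4 - 7x^3 - (1/2)x
E_{1} f = (5/4)x^4 + (8/3)x^3 + (1/2)x^2 - (5/2)x + 11/12
(4E_{1}) f = 5x^4 + (32/3)x^3 + 2x^2 - 10x + 11/3
(θ + 4E_{1}) f = 10x^4 + (11/3)x^3 + 2x^2 - (21/2)x + 11/3

the result is g(x) = 10x^4 + (11/3)x^3 + 2x^2 - (21/2)x + 11/3


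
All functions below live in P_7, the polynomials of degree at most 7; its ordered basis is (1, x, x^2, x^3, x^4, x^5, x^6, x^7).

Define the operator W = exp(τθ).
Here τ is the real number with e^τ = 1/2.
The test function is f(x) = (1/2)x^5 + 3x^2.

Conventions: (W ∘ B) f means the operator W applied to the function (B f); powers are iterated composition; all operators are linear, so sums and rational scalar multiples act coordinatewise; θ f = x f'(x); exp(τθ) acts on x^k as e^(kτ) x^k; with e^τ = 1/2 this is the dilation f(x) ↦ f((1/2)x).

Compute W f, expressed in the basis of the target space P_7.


exp(τθ) x^k = e^(kτ) x^k; with e^τ = 1/2 this sends x^k to (1/2)^k x^k
x^2 ↦ 1/4 x^2
x^5 ↦ 1/32 x^5
applying this coordinatewise to f: exp(τθ) f = (1/64)x^5 + (3/4)x^2

g(x) = (1/64)x^5 + (3/4)x^2


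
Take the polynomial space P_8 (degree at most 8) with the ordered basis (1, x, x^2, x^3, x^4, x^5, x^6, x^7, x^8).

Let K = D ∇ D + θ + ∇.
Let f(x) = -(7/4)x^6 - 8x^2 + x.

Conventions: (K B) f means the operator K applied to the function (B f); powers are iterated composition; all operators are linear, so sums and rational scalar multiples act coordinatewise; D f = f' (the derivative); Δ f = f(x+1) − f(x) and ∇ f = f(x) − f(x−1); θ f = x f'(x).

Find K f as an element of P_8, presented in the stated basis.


g(x) = -(21/2)x^6 - (21/2)x^5 + (105/4)x^4 - 245x^3 + (1301/4)x^2 - (471/2)x + 253/4

D f = -(21/2)x^5 - 16x + 1
∇ D f = -(105/2)x^4 + 105x^3 - 105x^2 + (105/2)x - 53/2
D ∇ D f = -210x^3 + 315x^2 - 210x + 105/2
θ f = -(21/2)x^6 - 16x^2 + x
∇ f = -(21/2)x^5 + (105/4)x^4 - 35x^3 + (105/4)x^2 - (53/2)x + 43/4
(D ∇ D + θ + ∇) f = -(21/2)x^6 - (21/2)x^5 + (105/4)x^4 - 245x^3 + (1301/4)x^2 - (471/2)x + 253/4


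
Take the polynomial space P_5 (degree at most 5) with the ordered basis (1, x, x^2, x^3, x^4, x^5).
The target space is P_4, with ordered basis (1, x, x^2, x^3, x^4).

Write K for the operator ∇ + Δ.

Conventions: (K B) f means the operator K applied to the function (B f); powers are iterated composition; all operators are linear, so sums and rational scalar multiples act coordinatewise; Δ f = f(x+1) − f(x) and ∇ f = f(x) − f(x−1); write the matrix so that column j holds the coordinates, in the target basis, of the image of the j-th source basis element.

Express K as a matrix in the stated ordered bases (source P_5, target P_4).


image of 1: 0
image of x: 2
image of x^2: 4x
image of x^3: 6x^2 + 2
image of x^4: 8x^3 + 8x
image of x^5: 10x^4 + 20x^2 + 2
each image's coordinates form column j of the matrix

the matrix is [[0, 2, 0, 2, 0, 2]; [0, 0, 4, 0, 8, 0]; [0, 0, 0, 6, 0, 20]; [0, 0, 0, 0, 8, 0]; [0, 0, 0, 0, 0, 10]] (rows listed top to bottom)
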